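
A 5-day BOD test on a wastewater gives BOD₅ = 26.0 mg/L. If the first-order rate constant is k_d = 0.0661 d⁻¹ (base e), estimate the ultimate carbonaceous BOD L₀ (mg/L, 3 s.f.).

L₀ ≈ 92.4 mg/L

BOD₅ = L₀(1 − e^(−5k_d)) ⇒ L₀ = BOD₅ / (1 − e^(−5×0.0661))
= 26.0 / (1 − 0.7186) = 26.0 / 0.2814 = 92.38 mg/L.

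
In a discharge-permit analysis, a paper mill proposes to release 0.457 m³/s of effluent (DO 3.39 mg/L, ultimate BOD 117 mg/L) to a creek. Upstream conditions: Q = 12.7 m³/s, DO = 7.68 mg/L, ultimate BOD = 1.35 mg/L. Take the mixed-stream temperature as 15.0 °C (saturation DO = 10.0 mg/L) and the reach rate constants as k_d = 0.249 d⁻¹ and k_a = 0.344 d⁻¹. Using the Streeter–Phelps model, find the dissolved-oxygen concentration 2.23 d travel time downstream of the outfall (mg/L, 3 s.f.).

DO ≈ 7.31 mg/L

Mixed DO = (12.7×7.68 + 0.457×3.39)/(12.7+0.457) = 99.09/13.16 = 7.531 mg/L.
Mixed L₀ = (12.7×1.35 + 0.457×117)/(13.16) = 70.61/13.16 = 5.367 mg/L.
Initial deficit D₀ = C_s − DO₀ = 10.0 − 7.531 = 2.469 mg/L.
D(2.23) = [0.249×5.367/(0.344−0.249)](e^(−0.249×2.23) − e^(−0.344×2.23)) + 2.469 e^(−0.344×2.23)
= 14.07 × (0.5739 − 0.4643) + 2.469 × 0.4643 = 2.688 mg/L.
DO = 10.0 − 2.688 = 7.312 mg/L.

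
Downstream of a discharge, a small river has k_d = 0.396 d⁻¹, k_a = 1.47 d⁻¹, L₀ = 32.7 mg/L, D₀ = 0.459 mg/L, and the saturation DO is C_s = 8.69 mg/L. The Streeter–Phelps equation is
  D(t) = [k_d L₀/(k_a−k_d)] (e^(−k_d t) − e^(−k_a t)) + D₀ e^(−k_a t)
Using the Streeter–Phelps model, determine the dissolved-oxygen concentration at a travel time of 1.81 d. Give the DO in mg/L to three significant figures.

k_d L₀/(k_a−k_d) = 0.396×32.7/(1.47−0.396) = 12.95/1.074 = 12.06 mg/L.
e^(−k_d t) = e^(−0.396×1.810) = 0.4883; e^(−k_a t) = e^(−1.47×1.810) = 0.06990.
D = 12.06 × (0.4883 − 0.06990) + 0.459 × 0.06990 = 5.045 + 0.03208 = 5.077 mg/L.
DO = C_s − D = 8.69 − 5.077 = 3.613 mg/L.

DO ≈ 3.61 mg/L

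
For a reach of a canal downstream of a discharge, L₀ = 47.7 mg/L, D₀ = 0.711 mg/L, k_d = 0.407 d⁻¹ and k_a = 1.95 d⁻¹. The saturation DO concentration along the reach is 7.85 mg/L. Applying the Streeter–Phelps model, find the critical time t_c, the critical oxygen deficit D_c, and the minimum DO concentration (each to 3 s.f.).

With k_a/k_d = 4.791 and 1 − D₀(k_a−k_d)/(k_d L₀) = 0.9435,
t_c = ln(4.791 × 0.9435) / (1.95 − 0.407) = ln(4.520) / 1.543 = 1.509/1.543 = 0.9777 d.
L(t_c) = L₀ e^(−k_d t_c) = 47.7 × 0.6717 = 32.04 mg/L, and at the critical point k_a D_c = k_d L, so D_c = (0.407/1.95) × 32.04 = 6.687 mg/L.
Minimum DO = C_s − D_c = 7.85 − 6.687 = 1.163 mg/L.

t_c ≈ 0.978 d; D_c ≈ 6.69 mg/L; min DO ≈ 1.16 mg/L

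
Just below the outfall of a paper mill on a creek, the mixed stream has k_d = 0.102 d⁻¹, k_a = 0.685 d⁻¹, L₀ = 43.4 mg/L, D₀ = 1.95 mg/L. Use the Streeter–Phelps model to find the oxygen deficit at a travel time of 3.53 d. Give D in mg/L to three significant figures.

k_d L₀/(k_a−k_d) = 0.102×43.4/(0.685−0.102) = 4.427/0.5830 = 7.593 mg/L.
e^(−k_d t) = e^(−0.102×3.530) = 0.6976; e^(−k_a t) = e^(−0.685×3.530) = 0.08910.
D = 7.593 × (0.6976 − 0.08910) + 1.95 × 0.08910 = 4.621 + 0.1737 = 4.794 mg/L.

D ≈ 4.79 mg/L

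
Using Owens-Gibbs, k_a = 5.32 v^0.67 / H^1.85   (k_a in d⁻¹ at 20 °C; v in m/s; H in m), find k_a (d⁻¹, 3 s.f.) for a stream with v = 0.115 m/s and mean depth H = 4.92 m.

k_a = 5.32 × 0.115^0.67 / 4.92^1.85 = 5.32 × 0.2348 / 19.06 = 0.06553 d⁻¹.

k_a ≈ 0.0655 d⁻¹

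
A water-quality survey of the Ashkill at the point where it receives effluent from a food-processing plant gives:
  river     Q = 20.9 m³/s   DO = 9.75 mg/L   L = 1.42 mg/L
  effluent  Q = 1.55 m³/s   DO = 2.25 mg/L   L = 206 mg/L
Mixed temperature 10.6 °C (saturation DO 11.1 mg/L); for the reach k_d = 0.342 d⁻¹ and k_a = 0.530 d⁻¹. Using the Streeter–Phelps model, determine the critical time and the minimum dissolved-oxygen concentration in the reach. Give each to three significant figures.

t_c ≈ 1.97 d; minimum DO ≈ 5.98 mg/L

Mixed DO = (20.9×9.75 + 1.55×2.25)/(20.9+1.55) = 207.3/22.45 = 9.232 mg/L.
Mixed L₀ = (20.9×1.42 + 1.55×206)/(22.45) = 349.0/22.45 = 15.54 mg/L.
Initial deficit D₀ = C_s − DO₀ = 11.1 − 9.232 = 1.868 mg/L.
t_c = (1/0.1880) ln[(0.530/0.342)(1 − 1.868×0.1880/(0.342×15.54))] = 5.319 × ln(1.447) = 1.967 d.
D_c = (0.342/0.530) × 15.54 × e^(−0.342×1.967) = 0.6453 × 15.54 × 0.5104 = 5.119 mg/L.
Minimum DO = 11.1 − 5.119 = 5.981 mg/L.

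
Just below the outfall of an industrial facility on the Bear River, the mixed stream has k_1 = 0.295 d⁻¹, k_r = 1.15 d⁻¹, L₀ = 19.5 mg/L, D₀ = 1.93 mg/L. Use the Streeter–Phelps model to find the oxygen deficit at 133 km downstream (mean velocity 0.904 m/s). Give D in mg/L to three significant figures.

Travel time t = x/v = 133 km / (0.904 m/s) = 133000 m / 0.904 m/s = 147100 s = 1.703 d.
k_1 L₀/(k_r−k_1) = 0.295×19.5/(1.15−0.295) = 5.752/0.8550 = 6.728 mg/L.
e^(−k_1 t) = e^(−0.295×1.703) = 0.6051; e^(−k_r t) = e^(−1.15×1.703) = 0.1411.
D = 6.728 × (0.6051 − 0.1411) + 1.93 × 0.1411 = 3.122 + 0.2723 = 3.394 mg/L.

D ≈ 3.39 mg/L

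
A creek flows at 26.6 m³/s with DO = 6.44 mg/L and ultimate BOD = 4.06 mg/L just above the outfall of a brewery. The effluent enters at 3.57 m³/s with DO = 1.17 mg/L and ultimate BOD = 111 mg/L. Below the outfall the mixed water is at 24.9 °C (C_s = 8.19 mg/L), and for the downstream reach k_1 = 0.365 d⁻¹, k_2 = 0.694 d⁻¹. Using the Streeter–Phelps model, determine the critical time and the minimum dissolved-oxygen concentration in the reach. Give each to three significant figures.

t_c ≈ 1.54 d; minimum DO ≈ 3.17 mg/L

Mixed DO = (26.6×6.44 + 3.57×1.17)/(26.6+3.57) = 175.5/30.17 = 5.816 mg/L.
Mixed L₀ = (26.6×4.06 + 3.57×111)/(30.17) = 504.3/30.17 = 16.71 mg/L.
Initial deficit D₀ = C_s − DO₀ = 8.19 − 5.816 = 2.374 mg/L.
t_c = (1/0.3290) ln[(0.694/0.365)(1 − 2.374×0.3290/(0.365×16.71))] = 3.040 × ln(1.658) = 1.537 d.
D_c = (0.365/0.694) × 16.71 × e^(−0.365×1.537) = 0.5259 × 16.71 × 0.5707 = 5.017 mg/L.
Minimum DO = 8.19 − 5.017 = 3.173 mg/L.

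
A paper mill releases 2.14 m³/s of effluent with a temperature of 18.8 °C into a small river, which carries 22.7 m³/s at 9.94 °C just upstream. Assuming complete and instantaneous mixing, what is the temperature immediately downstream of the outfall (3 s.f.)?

Flow-weighted mixing: C = (Q_r C_r + Q_w C_w)/(Q_r + Q_w)
= (22.7×9.94 + 2.14×18.8)/(22.7 + 2.14) = 265.9/24.84 = 10.70 °C.

10.7 °C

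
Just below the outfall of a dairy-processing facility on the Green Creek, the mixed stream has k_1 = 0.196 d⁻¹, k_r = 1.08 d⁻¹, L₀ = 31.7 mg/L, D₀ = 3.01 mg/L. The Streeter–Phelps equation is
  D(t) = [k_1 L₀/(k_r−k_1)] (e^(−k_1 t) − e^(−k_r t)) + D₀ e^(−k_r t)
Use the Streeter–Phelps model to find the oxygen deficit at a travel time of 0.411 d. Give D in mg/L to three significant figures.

k_1 L₀/(k_r−k_1) = 0.196×31.7/(1.08−0.196) = 6.213/0.8840 = 7.029 mg/L.
e^(−k_1 t) = e^(−0.196×0.4110) = 0.9226; e^(−k_r t) = e^(−1.08×0.4110) = 0.6415.
D = 7.029 × (0.9226 − 0.6415) + 3.01 × 0.6415 = 1.975 + 1.931 = 3.906 mg/L.

D ≈ 3.91 mg/L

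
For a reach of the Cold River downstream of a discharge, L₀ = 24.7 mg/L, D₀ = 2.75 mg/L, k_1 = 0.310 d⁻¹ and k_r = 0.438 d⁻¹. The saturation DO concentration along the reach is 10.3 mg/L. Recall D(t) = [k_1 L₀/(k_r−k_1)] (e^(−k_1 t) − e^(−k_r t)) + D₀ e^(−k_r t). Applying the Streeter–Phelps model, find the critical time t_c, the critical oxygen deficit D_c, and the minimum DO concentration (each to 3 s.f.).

With k_r/k_1 = 1.413 and 1 − D₀(k_r−k_1)/(k_1 L₀) = 0.9540,
t_c = ln(1.413 × 0.9540) / (0.438 − 0.310) = ln(1.348) / 0.1280 = 0.2986/0.1280 = 2.333 d.
D_c = (k_1/k_r) L₀ e^(−k_1 t_c) = (0.310/0.438) × 24.7 × e^(−0.310×2.333) = 0.7078 × 24.7 × 0.4852 = 8.483 mg/L.
Minimum DO = C_s − D_c = 10.3 − 8.483 = 1.817 mg/L.

t_c ≈ 2.33 d; D_c ≈ 8.48 mg/L; min DO ≈ 1.82 mg/L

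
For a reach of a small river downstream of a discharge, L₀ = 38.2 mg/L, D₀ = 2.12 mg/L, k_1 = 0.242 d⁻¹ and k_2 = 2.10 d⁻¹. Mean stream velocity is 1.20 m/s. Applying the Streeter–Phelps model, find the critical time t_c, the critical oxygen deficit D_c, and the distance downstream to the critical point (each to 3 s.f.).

t_c ≈ 0.864 d; D_c ≈ 3.57 mg/L; x_c ≈ 89.6 km

At the critical point dD/dt = 0, so k_1 L₀ e^(−k_1 t) = k_2 D. Substituting D(t) from the Streeter–Phelps equation and solving for t gives
t_c = ln[(k_2/k_1)(1 − D₀(k_2−k_1)/(k_1 L₀))] / (k_2−k_1).
Here k_2−k_1 = 1.858 d⁻¹ and 1 − D₀(k_2−k_1)/(k_1 L₀) = 1 − 2.12×1.858/(0.242×38.2) = 0.5739, so
t_c = ln(8.678 × 0.5739) / 1.858 = 1.605 / 1.858 = 0.8641 d.
D_c = (k_1/k_2) L₀ e^(−k_1 t_c) = (0.242/2.10) × 38.2 × e^(−0.242×0.8641) = 0.1152 × 38.2 × 0.8113 = 3.571 mg/L.
x_c = v t_c = 1.20 m/s × 0.8641 d × 86400 s/d = 89590 m ≈ 89.6 km.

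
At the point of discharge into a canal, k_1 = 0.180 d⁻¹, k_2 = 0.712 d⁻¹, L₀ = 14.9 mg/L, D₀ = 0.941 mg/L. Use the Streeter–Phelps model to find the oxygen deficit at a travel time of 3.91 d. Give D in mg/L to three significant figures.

k_1 L₀/(k_2−k_1) = 0.180×14.9/(0.712−0.180) = 2.682/0.5320 = 5.041 mg/L.
e^(−k_1 t) = e^(−0.180×3.910) = 0.4947; e^(−k_2 t) = e^(−0.712×3.910) = 0.06180.
D = 5.041 × (0.4947 − 0.06180) + 0.941 × 0.06180 = 2.182 + 0.05815 = 2.241 mg/L.

D ≈ 2.24 mg/L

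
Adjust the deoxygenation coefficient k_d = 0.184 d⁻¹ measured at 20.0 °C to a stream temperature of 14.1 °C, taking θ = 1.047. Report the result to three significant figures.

k_d ≈ 0.140 d⁻¹

k_d(T₂) = k_d(T₁) · θ^(T₂−T₁) = 0.184 × 1.047^(14.1−20.0)
= 0.184 × 1.047^-5.90 = 0.184 × 0.7626 = 0.1403 d⁻¹.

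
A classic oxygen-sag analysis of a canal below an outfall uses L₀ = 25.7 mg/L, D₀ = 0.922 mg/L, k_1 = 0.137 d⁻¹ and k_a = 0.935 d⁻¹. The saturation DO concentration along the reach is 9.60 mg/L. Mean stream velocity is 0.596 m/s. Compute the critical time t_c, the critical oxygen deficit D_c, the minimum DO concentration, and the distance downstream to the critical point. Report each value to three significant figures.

t_c ≈ 2.11 d; D_c ≈ 2.82 mg/L; min DO ≈ 6.78 mg/L; x_c ≈ 109 km

At the critical point dD/dt = 0, so k_1 L₀ e^(−k_1 t) = k_a D. Substituting D(t) from the Streeter–Phelps equation and solving for t gives
t_c = ln[(k_a/k_1)(1 − D₀(k_a−k_1)/(k_1 L₀))] / (k_a−k_1).
Here k_a−k_1 = 0.7980 d⁻¹ and 1 − D₀(k_a−k_1)/(k_1 L₀) = 1 − 0.922×0.7980/(0.137×25.7) = 0.7910, so
t_c = ln(6.825 × 0.7910) / 0.7980 = 1.686 / 0.7980 = 2.113 d.
D_c = (k_1/k_a) L₀ e^(−k_1 t_c) = (0.137/0.935) × 25.7 × e^(−0.137×2.113) = 0.1465 × 25.7 × 0.7487 = 2.819 mg/L.
Minimum DO = C_s − D_c = 9.60 − 2.819 = 6.781 mg/L.
x_c = v t_c = 0.596 m/s × 2.113 d × 86400 s/d = 108800 m ≈ 109 km.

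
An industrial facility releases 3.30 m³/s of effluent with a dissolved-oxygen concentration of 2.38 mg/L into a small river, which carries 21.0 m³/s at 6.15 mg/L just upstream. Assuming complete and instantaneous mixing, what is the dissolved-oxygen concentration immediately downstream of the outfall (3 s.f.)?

5.64 mg/L

Flow-weighted mixing: C = (Q_r C_r + Q_w C_w)/(Q_r + Q_w)
= (21.0×6.15 + 3.30×2.38)/(21.0 + 3.30) = 137.0/24.30 = 5.638 mg/L.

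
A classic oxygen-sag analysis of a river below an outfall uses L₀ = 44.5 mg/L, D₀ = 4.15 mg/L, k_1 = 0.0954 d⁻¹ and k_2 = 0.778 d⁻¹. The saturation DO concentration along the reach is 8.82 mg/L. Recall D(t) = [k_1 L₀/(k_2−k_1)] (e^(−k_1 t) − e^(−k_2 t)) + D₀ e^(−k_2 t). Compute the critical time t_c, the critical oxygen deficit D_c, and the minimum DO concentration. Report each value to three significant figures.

At the critical point dD/dt = 0, so k_1 L₀ e^(−k_1 t) = k_2 D. Substituting D(t) from the Streeter–Phelps equation and solving for t gives
t_c = ln[(k_2/k_1)(1 − D₀(k_2−k_1)/(k_1 L₀))] / (k_2−k_1).
Here k_2−k_1 = 0.6826 d⁻¹ and 1 − D₀(k_2−k_1)/(k_1 L₀) = 1 − 4.15×0.6826/(0.0954×44.5) = 0.3327, so
t_c = ln(8.155 × 0.3327) / 0.6826 = 0.9982 / 0.6826 = 1.462 d.
D_c = (k_1/k_2) L₀ e^(−k_1 t_c) = (0.0954/0.778) × 44.5 × e^(−0.0954×1.462) = 0.1226 × 44.5 × 0.8698 = 4.746 mg/L.
Minimum DO = C_s − D_c = 8.82 − 4.746 = 4.074 mg/L.

t_c ≈ 1.46 d; D_c ≈ 4.75 mg/L; min DO ≈ 4.07 mg/L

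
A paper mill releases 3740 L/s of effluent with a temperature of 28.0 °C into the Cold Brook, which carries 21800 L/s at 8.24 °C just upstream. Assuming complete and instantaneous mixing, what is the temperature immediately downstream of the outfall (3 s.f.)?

Flow-weighted mixing: C = (Q_r C_r + Q_w C_w)/(Q_r + Q_w)
= (21800×8.24 + 3740×28.0)/(21800 + 3740) = 284400/25540 = 11.13 °C.

11.1 °C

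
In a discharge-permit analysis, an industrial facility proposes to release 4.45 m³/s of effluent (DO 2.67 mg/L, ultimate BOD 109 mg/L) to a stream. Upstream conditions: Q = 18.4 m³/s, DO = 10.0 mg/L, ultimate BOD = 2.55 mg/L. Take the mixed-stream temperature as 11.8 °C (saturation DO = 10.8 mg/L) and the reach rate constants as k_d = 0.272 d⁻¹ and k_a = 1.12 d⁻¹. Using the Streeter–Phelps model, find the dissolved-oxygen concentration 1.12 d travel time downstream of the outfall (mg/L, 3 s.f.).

DO ≈ 6.79 mg/L

Mixed DO = (18.4×10.0 + 4.45×2.67)/(18.4+4.45) = 195.9/22.85 = 8.572 mg/L.
Mixed L₀ = (18.4×2.55 + 4.45×109)/(22.85) = 532.0/22.85 = 23.28 mg/L.
Initial deficit D₀ = C_s − DO₀ = 10.8 − 8.572 = 2.228 mg/L.
D(1.12) = [0.272×23.28/(1.12−0.272)](e^(−0.272×1.12) − e^(−1.12×1.12)) + 2.228 e^(−1.12×1.12)
= 7.467 × (0.7374 − 0.2852) + 2.228 × 0.2852 = 4.012 mg/L.
DO = 10.8 − 4.012 = 6.788 mg/L.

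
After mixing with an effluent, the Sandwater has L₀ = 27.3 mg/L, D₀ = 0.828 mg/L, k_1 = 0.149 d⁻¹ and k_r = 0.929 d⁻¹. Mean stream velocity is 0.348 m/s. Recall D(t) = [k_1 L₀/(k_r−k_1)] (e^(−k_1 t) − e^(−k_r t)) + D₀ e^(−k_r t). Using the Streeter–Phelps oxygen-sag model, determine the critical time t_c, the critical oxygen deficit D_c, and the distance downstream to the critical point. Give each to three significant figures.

t_c ≈ 2.12 d; D_c ≈ 3.19 mg/L; x_c ≈ 63.9 km

t_c = [1/(k_r−k_1)] ln[(k_r/k_1)(1 − D₀(k_r−k_1)/(k_1 L₀))]
= [1/(0.929−0.149)] ln[(0.929/0.149)(1 − 0.828×0.7800/(0.149×27.3))]
= (1/0.7800) ln[6.235 × 0.8412] = 1.282 × ln(5.245) = 1.282 × 1.657 = 2.125 d.
D_c = (k_1/k_r) L₀ e^(−k_1 t_c) = (0.149/0.929) × 27.3 × e^(−0.149×2.125) = 0.1604 × 27.3 × 0.7286 = 3.190 mg/L.
x_c = v t_c = 0.348 m/s × 2.125 d × 86400 s/d = 63880 m ≈ 63.9 km.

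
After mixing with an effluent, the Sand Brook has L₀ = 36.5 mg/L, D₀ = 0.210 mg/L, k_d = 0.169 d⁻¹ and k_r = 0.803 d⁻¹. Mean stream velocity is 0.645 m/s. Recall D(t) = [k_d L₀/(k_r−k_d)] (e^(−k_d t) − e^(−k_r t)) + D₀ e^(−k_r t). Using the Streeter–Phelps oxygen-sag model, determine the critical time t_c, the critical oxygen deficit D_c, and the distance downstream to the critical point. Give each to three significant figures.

With k_r/k_d = 4.751 and 1 − D₀(k_r−k_d)/(k_d L₀) = 0.9784,
t_c = ln(4.751 × 0.9784) / (0.803 − 0.169) = ln(4.649) / 0.6340 = 1.537/0.6340 = 2.424 d.
L(t_c) = L₀ e^(−k_d t_c) = 36.5 × 0.6639 = 24.23 mg/L, and at the critical point k_r D_c = k_d L, so D_c = (0.169/0.803) × 24.23 = 5.100 mg/L.
x_c = v t_c = 0.645 m/s × 2.424 d × 86400 s/d = 135100 m ≈ 135 km.

t_c ≈ 2.42 d; D_c ≈ 5.10 mg/L; x_c ≈ 135 km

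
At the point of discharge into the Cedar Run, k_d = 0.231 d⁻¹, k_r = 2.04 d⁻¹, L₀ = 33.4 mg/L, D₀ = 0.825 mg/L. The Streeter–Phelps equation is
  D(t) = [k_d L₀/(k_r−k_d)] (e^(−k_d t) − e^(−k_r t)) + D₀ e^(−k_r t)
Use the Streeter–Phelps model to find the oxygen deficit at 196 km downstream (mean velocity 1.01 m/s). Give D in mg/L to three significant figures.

D ≈ 2.50 mg/L

Travel time t = x/v = 196 km / (1.01 m/s) = 196000 m / 1.01 m/s = 194100 s = 2.246 d.
k_d L₀/(k_r−k_d) = 0.231×33.4/(2.04−0.231) = 7.715/1.809 = 4.265 mg/L.
e^(−k_d t) = e^(−0.231×2.246) = 0.5952; e^(−k_r t) = e^(−2.04×2.246) = 0.01023.
D = 4.265 × (0.5952 − 0.01023) + 0.825 × 0.01023 = 2.495 + 0.008444 = 2.503 mg/L.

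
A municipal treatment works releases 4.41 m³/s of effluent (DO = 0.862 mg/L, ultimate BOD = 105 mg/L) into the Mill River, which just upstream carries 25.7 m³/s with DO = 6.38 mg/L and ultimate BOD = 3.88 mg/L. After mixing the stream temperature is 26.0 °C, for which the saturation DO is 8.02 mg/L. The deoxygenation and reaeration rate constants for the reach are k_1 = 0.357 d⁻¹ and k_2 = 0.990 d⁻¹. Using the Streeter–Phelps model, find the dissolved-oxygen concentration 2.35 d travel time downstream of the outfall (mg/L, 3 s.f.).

DO ≈ 4.25 mg/L

Mixed DO = (25.7×6.38 + 4.41×0.862)/(25.7+4.41) = 167.8/30.11 = 5.572 mg/L.
Mixed L₀ = (25.7×3.88 + 4.41×105)/(30.11) = 562.8/30.11 = 18.69 mg/L.
Initial deficit D₀ = C_s − DO₀ = 8.02 − 5.572 = 2.448 mg/L.
D(2.35) = [0.357×18.69/(0.990−0.357)](e^(−0.357×2.35) − e^(−0.990×2.35)) + 2.448 e^(−0.990×2.35)
= 10.54 × (0.4322 − 0.09764) + 2.448 × 0.09764 = 3.765 mg/L.
DO = 8.02 − 3.765 = 4.255 mg/L.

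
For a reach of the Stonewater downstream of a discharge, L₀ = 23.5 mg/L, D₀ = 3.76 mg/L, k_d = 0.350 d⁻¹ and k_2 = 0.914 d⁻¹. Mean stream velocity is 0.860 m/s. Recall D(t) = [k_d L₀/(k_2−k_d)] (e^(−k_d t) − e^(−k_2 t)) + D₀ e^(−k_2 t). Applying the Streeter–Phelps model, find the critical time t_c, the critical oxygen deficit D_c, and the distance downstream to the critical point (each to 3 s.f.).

With k_2/k_d = 2.611 and 1 − D₀(k_2−k_d)/(k_d L₀) = 0.7422,
t_c = ln(2.611 × 0.7422) / (0.914 − 0.350) = ln(1.938) / 0.5640 = 0.6617/0.5640 = 1.173 d.
D_c = (k_d/k_2) L₀ e^(−k_d t_c) = (0.350/0.914) × 23.5 × e^(−0.350×1.173) = 0.3829 × 23.5 × 0.6632 = 5.968 mg/L.
x_c = v t_c = 0.860 m/s × 1.173 d × 86400 s/d = 87180 m ≈ 87.2 km.

t_c ≈ 1.17 d; D_c ≈ 5.97 mg/L; x_c ≈ 87.2 km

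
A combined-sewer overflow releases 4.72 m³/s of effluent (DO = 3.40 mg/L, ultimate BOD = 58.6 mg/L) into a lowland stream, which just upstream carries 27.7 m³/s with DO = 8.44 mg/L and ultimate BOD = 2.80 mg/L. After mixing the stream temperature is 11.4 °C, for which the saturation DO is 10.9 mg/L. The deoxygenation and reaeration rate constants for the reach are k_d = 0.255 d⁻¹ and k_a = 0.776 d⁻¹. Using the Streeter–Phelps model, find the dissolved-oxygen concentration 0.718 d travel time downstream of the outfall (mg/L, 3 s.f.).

DO ≈ 7.68 mg/L

Mixed DO = (27.7×8.44 + 4.72×3.40)/(27.7+4.72) = 249.8/32.42 = 7.706 mg/L.
Mixed L₀ = (27.7×2.80 + 4.72×58.6)/(32.42) = 354.2/32.42 = 10.92 mg/L.
Initial deficit D₀ = C_s − DO₀ = 10.9 − 7.706 = 3.194 mg/L.
D(0.718) = [0.255×10.92/(0.776−0.255)](e^(−0.255×0.718) − e^(−0.776×0.718)) + 3.194 e^(−0.776×0.718)
= 5.347 × (0.8327 − 0.5728) + 3.194 × 0.5728 = 3.219 mg/L.
DO = 10.9 − 3.219 = 7.681 mg/L.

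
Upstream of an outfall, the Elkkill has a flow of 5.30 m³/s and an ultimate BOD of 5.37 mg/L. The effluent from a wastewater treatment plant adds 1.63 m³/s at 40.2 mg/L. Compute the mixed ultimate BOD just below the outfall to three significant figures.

13.6 mg/L

Flow-weighted mixing: C = (Q_r C_r + Q_w C_w)/(Q_r + Q_w)
= (5.30×5.37 + 1.63×40.2)/(5.30 + 1.63) = 93.99/6.930 = 13.56 mg/L.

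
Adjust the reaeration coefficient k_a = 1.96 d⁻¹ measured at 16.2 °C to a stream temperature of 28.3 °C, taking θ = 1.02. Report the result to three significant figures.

k_a(T₂) = k_a(T₁) · θ^(T₂−T₁) = 1.96 × 1.02^(28.3−16.2)
= 1.96 × 1.02^12.1 = 1.96 × 1.271 = 2.491 d⁻¹.

k_a ≈ 2.49 d⁻¹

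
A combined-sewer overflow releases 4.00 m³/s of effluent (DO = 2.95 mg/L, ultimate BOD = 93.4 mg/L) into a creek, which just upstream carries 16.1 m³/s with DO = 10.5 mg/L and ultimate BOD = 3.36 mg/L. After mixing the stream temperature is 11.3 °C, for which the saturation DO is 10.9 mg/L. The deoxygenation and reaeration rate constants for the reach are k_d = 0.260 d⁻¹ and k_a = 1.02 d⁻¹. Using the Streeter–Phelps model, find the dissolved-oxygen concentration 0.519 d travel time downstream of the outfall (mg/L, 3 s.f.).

Mixed DO = (16.1×10.5 + 4.00×2.95)/(16.1+4.00) = 180.9/20.10 = 8.998 mg/L.
Mixed L₀ = (16.1×3.36 + 4.00×93.4)/(20.10) = 427.7/20.10 = 21.28 mg/L.
Initial deficit D₀ = C_s − DO₀ = 10.9 − 8.998 = 1.902 mg/L.
D(0.519) = [0.260×21.28/(1.02−0.260)](e^(−0.260×0.519) − e^(−1.02×0.519)) + 1.902 e^(−1.02×0.519)
= 7.279 × (0.8738 − 0.5890) + 1.902 × 0.5890 = 3.194 mg/L.
DO = 10.9 − 3.194 = 7.706 mg/L.

DO ≈ 7.71 mg/L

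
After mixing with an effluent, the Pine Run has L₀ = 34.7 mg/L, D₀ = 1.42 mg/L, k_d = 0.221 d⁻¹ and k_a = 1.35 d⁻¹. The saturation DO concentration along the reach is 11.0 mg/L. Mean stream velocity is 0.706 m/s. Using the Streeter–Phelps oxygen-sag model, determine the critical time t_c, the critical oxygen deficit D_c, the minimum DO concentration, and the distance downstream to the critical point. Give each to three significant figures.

t_c ≈ 1.40 d; D_c ≈ 4.17 mg/L; min DO ≈ 6.83 mg/L; x_c ≈ 85.1 km

At the critical point dD/dt = 0, so k_d L₀ e^(−k_d t) = k_a D. Substituting D(t) from the Streeter–Phelps equation and solving for t gives
t_c = ln[(k_a/k_d)(1 − D₀(k_a−k_d)/(k_d L₀))] / (k_a−k_d).
Here k_a−k_d = 1.129 d⁻¹ and 1 − D₀(k_a−k_d)/(k_d L₀) = 1 − 1.42×1.129/(0.221×34.7) = 0.7909, so
t_c = ln(6.109 × 0.7909) / 1.129 = 1.575 / 1.129 = 1.395 d.
D_c = (k_d/k_a) L₀ e^(−k_d t_c) = (0.221/1.35) × 34.7 × e^(−0.221×1.395) = 0.1637 × 34.7 × 0.7347 = 4.173 mg/L.
Minimum DO = C_s − D_c = 11.0 − 4.173 = 6.827 mg/L.
x_c = v t_c = 0.706 m/s × 1.395 d × 86400 s/d = 85100 m ≈ 85.1 km.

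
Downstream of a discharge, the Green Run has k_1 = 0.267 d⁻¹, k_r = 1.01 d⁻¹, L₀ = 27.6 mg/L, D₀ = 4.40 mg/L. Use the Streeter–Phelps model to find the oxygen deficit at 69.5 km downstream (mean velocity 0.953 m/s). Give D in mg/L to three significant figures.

Travel time t = x/v = 69.5 km / (0.953 m/s) = 69500 m / 0.953 m/s = 72930 s = 0.8441 d.
k_1 L₀/(k_r−k_1) = 0.267×27.6/(1.01−0.267) = 7.369/0.7430 = 9.918 mg/L.
e^(−k_1 t) = e^(−0.267×0.8441) = 0.7982; e^(−k_r t) = e^(−1.01×0.8441) = 0.4263.
D = 9.918 × (0.7982 − 0.4263) + 4.40 × 0.4263 = 3.688 + 1.876 = 5.564 mg/L.

D ≈ 5.56 mg/L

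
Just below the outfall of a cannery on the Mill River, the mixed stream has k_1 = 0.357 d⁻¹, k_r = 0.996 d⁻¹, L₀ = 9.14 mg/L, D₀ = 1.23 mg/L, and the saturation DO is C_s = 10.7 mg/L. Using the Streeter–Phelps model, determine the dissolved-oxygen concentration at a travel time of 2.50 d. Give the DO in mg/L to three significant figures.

k_1 L₀/(k_r−k_1) = 0.357×9.14/(0.996−0.357) = 3.263/0.6390 = 5.106 mg/L.
e^(−k_1 t) = e^(−0.357×2.500) = 0.4096; e^(−k_r t) = e^(−0.996×2.500) = 0.08291.
D = 5.106 × (0.4096 − 0.08291) + 1.23 × 0.08291 = 1.668 + 0.1020 = 1.770 mg/L.
DO = C_s − D = 10.7 − 1.770 = 8.930 mg/L.

DO ≈ 8.93 mg/L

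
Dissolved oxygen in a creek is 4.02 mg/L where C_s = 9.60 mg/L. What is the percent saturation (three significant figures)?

% saturation = C/C_s × 100 = 4.02/9.60 × 100 = 41.9 %.

41.9 % saturation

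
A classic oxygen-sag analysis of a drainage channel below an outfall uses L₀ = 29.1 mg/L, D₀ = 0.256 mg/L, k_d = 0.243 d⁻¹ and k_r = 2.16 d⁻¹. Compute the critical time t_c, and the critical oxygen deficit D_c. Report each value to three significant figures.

t_c = [1/(k_r−k_d)] ln[(k_r/k_d)(1 − D₀(k_r−k_d)/(k_d L₀))]
= [1/(2.16−0.243)] ln[(2.16/0.243)(1 − 0.256×1.917/(0.243×29.1))]
= (1/1.917) ln[8.889 × 0.9306] = 0.5216 × ln(8.272) = 0.5216 × 2.113 = 1.102 d.
D_c = (k_d/k_r) L₀ e^(−k_d t_c) = (0.243/2.16) × 29.1 × e^(−0.243×1.102) = 0.1125 × 29.1 × 0.7650 = 2.505 mg/L.

t_c ≈ 1.10 d; D_c ≈ 2.50 mg/L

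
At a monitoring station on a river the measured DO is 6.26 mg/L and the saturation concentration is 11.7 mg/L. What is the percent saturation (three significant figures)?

% saturation = C/C_s × 100 = 6.26/11.7 × 100 = 53.5 %.

53.5 % saturation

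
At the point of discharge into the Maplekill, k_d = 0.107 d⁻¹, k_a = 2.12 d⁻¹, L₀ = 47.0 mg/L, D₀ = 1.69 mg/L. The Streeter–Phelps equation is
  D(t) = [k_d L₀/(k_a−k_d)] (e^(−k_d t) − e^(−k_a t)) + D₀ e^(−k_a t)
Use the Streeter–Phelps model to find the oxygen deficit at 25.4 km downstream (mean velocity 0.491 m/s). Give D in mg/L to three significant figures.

Travel time t = x/v = 25.4 km / (0.491 m/s) = 25400 m / 0.491 m/s = 51730 s = 0.5987 d.
k_d L₀/(k_a−k_d) = 0.107×47.0/(2.12−0.107) = 5.029/2.013 = 2.498 mg/L.
e^(−k_d t) = e^(−0.107×0.5987) = 0.9379; e^(−k_a t) = e^(−2.12×0.5987) = 0.2810.
D = 2.498 × (0.9379 − 0.2810) + 1.69 × 0.2810 = 1.641 + 0.4749 = 2.116 mg/L.

D ≈ 2.12 mg/L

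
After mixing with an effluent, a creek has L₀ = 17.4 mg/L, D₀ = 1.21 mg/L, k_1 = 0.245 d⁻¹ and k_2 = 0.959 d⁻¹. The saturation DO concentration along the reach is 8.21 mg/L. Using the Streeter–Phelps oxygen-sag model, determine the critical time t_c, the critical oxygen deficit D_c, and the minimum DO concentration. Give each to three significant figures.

t_c ≈ 1.59 d; D_c ≈ 3.01 mg/L; min DO ≈ 5.20 mg/L

t_c = [1/(k_2−k_1)] ln[(k_2/k_1)(1 − D₀(k_2−k_1)/(k_1 L₀))]
= [1/(0.959−0.245)] ln[(0.959/0.245)(1 − 1.21×0.7140/(0.245×17.4))]
= (1/0.7140) ln[3.914 × 0.7973] = 1.401 × ln(3.121) = 1.401 × 1.138 = 1.594 d.
L(t_c) = L₀ e^(−k_1 t_c) = 17.4 × 0.6767 = 11.77 mg/L, and at the critical point k_2 D_c = k_1 L, so D_c = (0.245/0.959) × 11.77 = 3.008 mg/L.
Minimum DO = C_s − D_c = 8.21 − 3.008 = 5.202 mg/L.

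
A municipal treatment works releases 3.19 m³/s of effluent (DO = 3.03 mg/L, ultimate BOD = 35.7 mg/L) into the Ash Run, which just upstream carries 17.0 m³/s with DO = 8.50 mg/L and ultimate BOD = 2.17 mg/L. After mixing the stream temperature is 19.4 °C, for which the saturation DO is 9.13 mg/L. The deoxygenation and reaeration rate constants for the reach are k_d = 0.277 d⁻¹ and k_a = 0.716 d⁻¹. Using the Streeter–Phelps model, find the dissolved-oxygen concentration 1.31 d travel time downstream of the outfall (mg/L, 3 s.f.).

Mixed DO = (17.0×8.50 + 3.19×3.03)/(17.0+3.19) = 154.2/20.19 = 7.636 mg/L.
Mixed L₀ = (17.0×2.17 + 3.19×35.7)/(20.19) = 150.8/20.19 = 7.468 mg/L.
Initial deficit D₀ = C_s − DO₀ = 9.13 − 7.636 = 1.494 mg/L.
D(1.31) = [0.277×7.468/(0.716−0.277)](e^(−0.277×1.31) − e^(−0.716×1.31)) + 1.494 e^(−0.716×1.31)
= 4.712 × (0.6957 − 0.3914) + 1.494 × 0.3914 = 2.019 mg/L.
DO = 9.13 − 2.019 = 7.111 mg/L.

DO ≈ 7.11 mg/L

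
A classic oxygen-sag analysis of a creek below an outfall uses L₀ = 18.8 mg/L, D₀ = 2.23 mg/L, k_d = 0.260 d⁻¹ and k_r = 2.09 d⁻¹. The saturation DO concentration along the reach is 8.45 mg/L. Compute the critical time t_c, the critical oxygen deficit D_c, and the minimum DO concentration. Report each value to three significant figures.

t_c ≈ 0.155 d; D_c ≈ 2.25 mg/L; min DO ≈ 6.20 mg/L

At the critical point dD/dt = 0, so k_d L₀ e^(−k_d t) = k_r D. Substituting D(t) from the Streeter–Phelps equation and solving for t gives
t_c = ln[(k_r/k_d)(1 − D₀(k_r−k_d)/(k_d L₀))] / (k_r−k_d).
Here k_r−k_d = 1.830 d⁻¹ and 1 − D₀(k_r−k_d)/(k_d L₀) = 1 − 2.23×1.830/(0.260×18.8) = 0.1651, so
t_c = ln(8.038 × 0.1651) / 1.830 = 0.2831 / 1.830 = 0.1547 d.
D_c = (k_d/k_r) L₀ e^(−k_d t_c) = (0.260/2.09) × 18.8 × e^(−0.260×0.1547) = 0.1244 × 18.8 × 0.9606 = 2.247 mg/L.
Minimum DO = C_s − D_c = 8.45 − 2.247 = 6.203 mg/L.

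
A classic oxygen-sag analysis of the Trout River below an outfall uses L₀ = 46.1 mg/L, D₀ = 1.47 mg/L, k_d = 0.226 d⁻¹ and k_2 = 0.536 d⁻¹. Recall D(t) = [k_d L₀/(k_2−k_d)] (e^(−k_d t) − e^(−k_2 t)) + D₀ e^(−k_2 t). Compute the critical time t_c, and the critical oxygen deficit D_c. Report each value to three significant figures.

With k_2/k_d = 2.372 and 1 − D₀(k_2−k_d)/(k_d L₀) = 0.9563,
t_c = ln(2.372 × 0.9563) / (0.536 − 0.226) = ln(2.268) / 0.3100 = 0.8189/0.3100 = 2.642 d.
D_c = (k_d/k_2) L₀ e^(−k_d t_c) = (0.226/0.536) × 46.1 × e^(−0.226×2.642) = 0.4216 × 46.1 × 0.5505 = 10.70 mg/L.

t_c ≈ 2.64 d; D_c ≈ 10.7 mg/L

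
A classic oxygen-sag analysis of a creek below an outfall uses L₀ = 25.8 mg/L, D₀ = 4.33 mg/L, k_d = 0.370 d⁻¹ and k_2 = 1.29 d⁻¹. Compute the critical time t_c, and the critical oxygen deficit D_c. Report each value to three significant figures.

t_c ≈ 0.770 d; D_c ≈ 5.56 mg/L

At the critical point dD/dt = 0, so k_d L₀ e^(−k_d t) = k_2 D. Substituting D(t) from the Streeter–Phelps equation and solving for t gives
t_c = ln[(k_2/k_d)(1 − D₀(k_2−k_d)/(k_d L₀))] / (k_2−k_d).
Here k_2−k_d = 0.9200 d⁻¹ and 1 − D₀(k_2−k_d)/(k_d L₀) = 1 − 4.33×0.9200/(0.370×25.8) = 0.5827, so
t_c = ln(3.486 × 0.5827) / 0.9200 = 0.7088 / 0.9200 = 0.7704 d.
L(t_c) = L₀ e^(−k_d t_c) = 25.8 × 0.7520 = 19.40 mg/L, and at the critical point k_2 D_c = k_d L, so D_c = (0.370/1.29) × 19.40 = 5.565 mg/L.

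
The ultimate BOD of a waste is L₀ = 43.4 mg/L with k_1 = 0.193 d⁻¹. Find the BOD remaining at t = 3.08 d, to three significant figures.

L ≈ 24.0 mg/L

L_t = L₀ e^(−k_1 t) = 43.4 × e^(−0.193×3.08) = 43.4 × 0.5519 = 23.95 mg/L.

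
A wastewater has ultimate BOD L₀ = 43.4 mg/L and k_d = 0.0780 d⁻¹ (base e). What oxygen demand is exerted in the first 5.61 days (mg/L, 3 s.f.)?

y ≈ 15.4 mg/L

y_t = L₀(1 − e^(−k_d t)) = 43.4 × (1 − e^(−0.0780×5.61))
= 43.4 × (1 − 0.6456) = 43.4 × 0.3544 = 15.38 mg/L.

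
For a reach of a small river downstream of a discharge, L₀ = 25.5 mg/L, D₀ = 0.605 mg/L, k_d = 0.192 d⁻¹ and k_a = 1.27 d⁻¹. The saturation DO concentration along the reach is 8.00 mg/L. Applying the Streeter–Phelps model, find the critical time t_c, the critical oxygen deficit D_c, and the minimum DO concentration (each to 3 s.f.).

With k_a/k_d = 6.615 and 1 − D₀(k_a−k_d)/(k_d L₀) = 0.8668,
t_c = ln(6.615 × 0.8668) / (1.27 − 0.192) = ln(5.733) / 1.078 = 1.746/1.078 = 1.620 d.
L(t_c) = L₀ e^(−k_d t_c) = 25.5 × 0.7327 = 18.68 mg/L, and at the critical point k_a D_c = k_d L, so D_c = (0.192/1.27) × 18.68 = 2.825 mg/L.
Minimum DO = C_s − D_c = 8.00 − 2.825 = 5.175 mg/L.

t_c ≈ 1.62 d; D_c ≈ 2.82 mg/L; min DO ≈ 5.18 mg/L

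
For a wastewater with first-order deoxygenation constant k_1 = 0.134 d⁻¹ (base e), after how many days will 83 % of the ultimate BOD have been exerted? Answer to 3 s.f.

t ≈ 13.2 d

y/L₀ = 1 − e^(−k_1 t) = 0.83 ⇒ e^(−k_1 t) = 0.170
t = −ln(0.170) / 0.134 = 1.772 / 0.134 = 13.22 d.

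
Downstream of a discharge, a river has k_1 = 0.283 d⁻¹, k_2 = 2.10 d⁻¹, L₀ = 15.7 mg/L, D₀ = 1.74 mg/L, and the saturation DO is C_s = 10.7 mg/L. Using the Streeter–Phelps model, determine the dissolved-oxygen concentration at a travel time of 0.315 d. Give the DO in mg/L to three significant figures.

k_1 L₀/(k_2−k_1) = 0.283×15.7/(2.10−0.283) = 4.443/1.817 = 2.445 mg/L.
e^(−k_1 t) = e^(−0.283×0.3150) = 0.9147; e^(−k_2 t) = e^(−2.10×0.3150) = 0.5161.
D = 2.445 × (0.9147 − 0.5161) + 1.74 × 0.5161 = 0.9748 + 0.8980 = 1.873 mg/L.
DO = C_s − D = 10.7 − 1.873 = 8.827 mg/L.

DO ≈ 8.83 mg/L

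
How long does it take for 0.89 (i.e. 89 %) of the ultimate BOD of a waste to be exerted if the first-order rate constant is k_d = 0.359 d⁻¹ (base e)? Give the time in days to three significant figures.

t ≈ 6.15 d

y/L₀ = 1 − e^(−k_d t) = 0.89 ⇒ e^(−k_d t) = 0.110
t = −ln(0.110) / 0.359 = 2.207 / 0.359 = 6.148 d.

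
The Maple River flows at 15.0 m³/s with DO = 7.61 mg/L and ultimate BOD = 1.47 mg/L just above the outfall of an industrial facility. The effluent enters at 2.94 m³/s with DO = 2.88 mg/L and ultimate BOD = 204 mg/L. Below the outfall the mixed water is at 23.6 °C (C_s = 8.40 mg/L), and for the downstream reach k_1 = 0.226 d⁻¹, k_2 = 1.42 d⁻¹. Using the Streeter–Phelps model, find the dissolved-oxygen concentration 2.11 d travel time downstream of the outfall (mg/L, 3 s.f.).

Mixed DO = (15.0×7.61 + 2.94×2.88)/(15.0+2.94) = 122.6/17.94 = 6.835 mg/L.
Mixed L₀ = (15.0×1.47 + 2.94×204)/(17.94) = 621.8/17.94 = 34.66 mg/L.
Initial deficit D₀ = C_s − DO₀ = 8.40 − 6.835 = 1.565 mg/L.
D(2.11) = [0.226×34.66/(1.42−0.226)](e^(−0.226×2.11) − e^(−1.42×2.11)) + 1.565 e^(−1.42×2.11)
= 6.561 × (0.6207 − 0.04998) + 1.565 × 0.04998 = 3.823 mg/L.
DO = 8.40 − 3.823 = 4.577 mg/L.

DO ≈ 4.58 mg/L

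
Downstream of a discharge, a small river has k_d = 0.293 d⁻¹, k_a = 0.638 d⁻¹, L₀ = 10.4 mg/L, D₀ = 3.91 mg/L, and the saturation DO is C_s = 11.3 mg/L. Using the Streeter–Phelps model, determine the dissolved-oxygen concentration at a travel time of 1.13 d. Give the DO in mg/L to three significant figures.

k_d L₀/(k_a−k_d) = 0.293×10.4/(0.638−0.293) = 3.047/0.3450 = 8.832 mg/L.
e^(−k_d t) = e^(−0.293×1.130) = 0.7181; e^(−k_a t) = e^(−0.638×1.130) = 0.4863.
D = 8.832 × (0.7181 − 0.4863) + 3.91 × 0.4863 = 2.048 + 1.901 = 3.949 mg/L.
DO = C_s − D = 11.3 − 3.949 = 7.351 mg/L.

DO ≈ 7.35 mg/L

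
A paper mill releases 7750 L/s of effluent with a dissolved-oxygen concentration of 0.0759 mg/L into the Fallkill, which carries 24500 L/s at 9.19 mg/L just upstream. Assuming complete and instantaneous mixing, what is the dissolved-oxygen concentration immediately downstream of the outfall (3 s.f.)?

Flow-weighted mixing: C = (Q_r C_r + Q_w C_w)/(Q_r + Q_w)
= (24500×9.19 + 7750×0.0759)/(24500 + 7750) = 225700/32250 = 7.000 mg/L.

7.00 mg/L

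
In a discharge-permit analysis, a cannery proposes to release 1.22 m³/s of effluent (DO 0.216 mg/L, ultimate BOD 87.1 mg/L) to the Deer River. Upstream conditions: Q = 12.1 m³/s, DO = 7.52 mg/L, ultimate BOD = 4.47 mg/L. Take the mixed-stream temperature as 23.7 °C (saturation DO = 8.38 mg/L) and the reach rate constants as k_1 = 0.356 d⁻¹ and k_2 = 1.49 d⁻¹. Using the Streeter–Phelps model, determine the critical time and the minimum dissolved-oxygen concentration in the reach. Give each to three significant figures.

t_c ≈ 0.805 d; minimum DO ≈ 6.22 mg/L

Mixed DO = (12.1×7.52 + 1.22×0.216)/(12.1+1.22) = 91.26/13.32 = 6.851 mg/L.
Mixed L₀ = (12.1×4.47 + 1.22×87.1)/(13.32) = 160.3/13.32 = 12.04 mg/L.
Initial deficit D₀ = C_s − DO₀ = 8.38 − 6.851 = 1.529 mg/L.
t_c = (1/1.134) ln[(1.49/0.356)(1 − 1.529×1.134/(0.356×12.04))] = 0.8818 × ln(2.492) = 0.8052 d.
D_c = (0.356/1.49) × 12.04 × e^(−0.356×0.8052) = 0.2389 × 12.04 × 0.7508 = 2.159 mg/L.
Minimum DO = 8.38 − 2.159 = 6.221 mg/L.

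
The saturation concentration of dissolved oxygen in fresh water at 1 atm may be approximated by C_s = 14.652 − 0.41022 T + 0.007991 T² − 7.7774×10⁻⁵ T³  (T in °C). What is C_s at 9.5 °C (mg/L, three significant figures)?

C_s = 14.652 − 0.41022×9.5 + 0.007991×9.5² − 7.7774×10⁻⁵×9.5³ = 11.41 mg/L.

C_s ≈ 11.4 mg/L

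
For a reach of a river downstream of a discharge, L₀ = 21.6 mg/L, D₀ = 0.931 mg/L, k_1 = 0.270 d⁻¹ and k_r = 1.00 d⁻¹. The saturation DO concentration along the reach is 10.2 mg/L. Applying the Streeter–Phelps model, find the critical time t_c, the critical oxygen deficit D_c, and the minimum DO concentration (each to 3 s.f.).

t_c ≈ 1.62 d; D_c ≈ 3.76 mg/L; min DO ≈ 6.44 mg/L

t_c = [1/(k_r−k_1)] ln[(k_r/k_1)(1 − D₀(k_r−k_1)/(k_1 L₀))]
= [1/(1.00−0.270)] ln[(1.00/0.270)(1 − 0.931×0.7300/(0.270×21.6))]
= (1/0.7300) ln[3.704 × 0.8835] = 1.370 × ln(3.272) = 1.370 × 1.185 = 1.624 d.
L(t_c) = L₀ e^(−k_1 t_c) = 21.6 × 0.6450 = 13.93 mg/L, and at the critical point k_r D_c = k_1 L, so D_c = (0.270/1.00) × 13.93 = 3.762 mg/L.
Minimum DO = C_s − D_c = 10.2 − 3.762 = 6.438 mg/L.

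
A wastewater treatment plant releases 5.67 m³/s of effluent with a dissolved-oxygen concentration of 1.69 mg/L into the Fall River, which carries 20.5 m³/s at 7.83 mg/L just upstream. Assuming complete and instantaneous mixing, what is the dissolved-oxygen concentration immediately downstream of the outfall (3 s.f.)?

Flow-weighted mixing: C = (Q_r C_r + Q_w C_w)/(Q_r + Q_w)
= (20.5×7.83 + 5.67×1.69)/(20.5 + 5.67) = 170.1/26.17 = 6.500 mg/L.

6.50 mg/L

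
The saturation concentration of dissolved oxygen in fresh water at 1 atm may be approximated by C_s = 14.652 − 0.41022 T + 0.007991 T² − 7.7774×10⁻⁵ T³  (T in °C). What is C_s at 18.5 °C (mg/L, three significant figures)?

C_s ≈ 9.31 mg/L

C_s = 14.652 − 0.41022×18.5 + 0.007991×18.5² − 7.7774×10⁻⁵×18.5³ = 9.305 mg/L.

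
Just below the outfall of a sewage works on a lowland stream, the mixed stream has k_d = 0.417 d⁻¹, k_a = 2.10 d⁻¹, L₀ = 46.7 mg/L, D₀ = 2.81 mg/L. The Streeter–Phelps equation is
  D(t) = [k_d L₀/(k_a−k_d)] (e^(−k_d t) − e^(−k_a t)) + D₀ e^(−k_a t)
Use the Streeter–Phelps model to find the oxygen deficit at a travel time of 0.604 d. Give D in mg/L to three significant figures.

D ≈ 6.53 mg/L

k_d L₀/(k_a−k_d) = 0.417×46.7/(2.10−0.417) = 19.47/1.683 = 11.57 mg/L.
e^(−k_d t) = e^(−0.417×0.6040) = 0.7773; e^(−k_a t) = e^(−2.10×0.6040) = 0.2813.
D = 11.57 × (0.7773 − 0.2813) + 2.81 × 0.2813 = 5.740 + 0.7904 = 6.530 mg/L.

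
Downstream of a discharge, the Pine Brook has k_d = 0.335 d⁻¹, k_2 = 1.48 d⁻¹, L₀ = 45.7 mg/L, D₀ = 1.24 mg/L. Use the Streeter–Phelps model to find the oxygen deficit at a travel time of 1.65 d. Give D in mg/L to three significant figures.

k_d L₀/(k_2−k_d) = 0.335×45.7/(1.48−0.335) = 15.31/1.145 = 13.37 mg/L.
e^(−k_d t) = e^(−0.335×1.650) = 0.5754; e^(−k_2 t) = e^(−1.48×1.650) = 0.08699.
D = 13.37 × (0.5754 − 0.08699) + 1.24 × 0.08699 = 6.530 + 0.1079 = 6.638 mg/L.

D ≈ 6.64 mg/L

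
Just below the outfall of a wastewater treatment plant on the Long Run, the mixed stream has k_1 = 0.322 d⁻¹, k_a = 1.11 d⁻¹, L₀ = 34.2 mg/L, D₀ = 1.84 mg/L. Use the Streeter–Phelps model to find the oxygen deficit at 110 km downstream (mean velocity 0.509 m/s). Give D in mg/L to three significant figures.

D ≈ 5.49 mg/L

Travel time t = x/v = 110 km / (0.509 m/s) = 110000 m / 0.509 m/s = 216100 s = 2.501 d.
k_1 L₀/(k_a−k_1) = 0.322×34.2/(1.11−0.322) = 11.01/0.7880 = 13.98 mg/L.
e^(−k_1 t) = e^(−0.322×2.501) = 0.4469; e^(−k_a t) = e^(−1.11×2.501) = 0.06226.
D = 13.98 × (0.4469 − 0.06226) + 1.84 × 0.06226 = 5.375 + 0.1146 = 5.490 mg/L.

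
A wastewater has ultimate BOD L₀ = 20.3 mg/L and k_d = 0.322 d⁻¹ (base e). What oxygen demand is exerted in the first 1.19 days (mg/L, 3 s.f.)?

y ≈ 6.46 mg/L

y_t = L₀(1 − e^(−k_d t)) = 20.3 × (1 − e^(−0.322×1.19))
= 20.3 × (1 − 0.6817) = 20.3 × 0.3183 = 6.462 mg/L.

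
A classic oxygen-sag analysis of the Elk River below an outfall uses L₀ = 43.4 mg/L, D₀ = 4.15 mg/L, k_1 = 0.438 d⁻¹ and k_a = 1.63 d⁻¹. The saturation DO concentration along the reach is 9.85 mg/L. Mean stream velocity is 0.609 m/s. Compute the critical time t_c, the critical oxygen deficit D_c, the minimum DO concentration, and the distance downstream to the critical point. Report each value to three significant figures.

t_c ≈ 0.850 d; D_c ≈ 8.04 mg/L; min DO ≈ 1.81 mg/L; x_c ≈ 44.7 km

With k_a/k_1 = 3.721 and 1 − D₀(k_a−k_1)/(k_1 L₀) = 0.7398,
t_c = ln(3.721 × 0.7398) / (1.63 − 0.438) = ln(2.753) / 1.192 = 1.013/1.192 = 0.8496 d.
D_c = (k_1/k_a) L₀ e^(−k_1 t_c) = (0.438/1.63) × 43.4 × e^(−0.438×0.8496) = 0.2687 × 43.4 × 0.6893 = 8.038 mg/L.
Minimum DO = C_s − D_c = 9.85 − 8.038 = 1.812 mg/L.
x_c = v t_c = 0.609 m/s × 0.8496 d × 86400 s/d = 44700 m ≈ 44.7 km.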